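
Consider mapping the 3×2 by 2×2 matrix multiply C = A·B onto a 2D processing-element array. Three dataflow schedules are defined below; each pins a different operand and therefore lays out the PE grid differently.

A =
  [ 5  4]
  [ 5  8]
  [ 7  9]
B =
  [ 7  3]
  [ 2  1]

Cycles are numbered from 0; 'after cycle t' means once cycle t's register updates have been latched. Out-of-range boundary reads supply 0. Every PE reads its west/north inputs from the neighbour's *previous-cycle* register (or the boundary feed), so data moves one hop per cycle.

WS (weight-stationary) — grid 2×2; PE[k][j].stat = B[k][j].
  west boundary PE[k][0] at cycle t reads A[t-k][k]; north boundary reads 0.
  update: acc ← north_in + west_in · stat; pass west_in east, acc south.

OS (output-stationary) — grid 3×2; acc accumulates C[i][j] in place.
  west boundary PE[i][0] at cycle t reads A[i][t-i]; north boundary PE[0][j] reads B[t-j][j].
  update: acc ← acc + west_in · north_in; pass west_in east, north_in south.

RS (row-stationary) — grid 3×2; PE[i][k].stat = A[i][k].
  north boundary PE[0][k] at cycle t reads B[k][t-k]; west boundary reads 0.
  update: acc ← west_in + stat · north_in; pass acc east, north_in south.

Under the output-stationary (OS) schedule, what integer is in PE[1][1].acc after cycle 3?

OS (3×2). Following PE[1][1] plus its west/north inputs:
  c0 r0c1: 0 / 0 / 0
  c0 r1c0: 0 / 0 / 0
  c0 r1c1: 0 / 0 / 0
  c1 r0c1: 15 / 5 / 3
  c1 r1c0: 35 / 5 / 7
  c1 r1c1: 0 / 0 / 0
  c2 r0c1: 19 / 4 / 1
  c2 r1c0: 51 / 8 / 2
  c2 r1c1: 15 / 5 / 3
  c3 r0c1: 19 / 0 / 0
  c3 r1c0: 51 / 0 / 0
  c3 r1c1: 23 / 8 / 1

PE[1][1].acc = 23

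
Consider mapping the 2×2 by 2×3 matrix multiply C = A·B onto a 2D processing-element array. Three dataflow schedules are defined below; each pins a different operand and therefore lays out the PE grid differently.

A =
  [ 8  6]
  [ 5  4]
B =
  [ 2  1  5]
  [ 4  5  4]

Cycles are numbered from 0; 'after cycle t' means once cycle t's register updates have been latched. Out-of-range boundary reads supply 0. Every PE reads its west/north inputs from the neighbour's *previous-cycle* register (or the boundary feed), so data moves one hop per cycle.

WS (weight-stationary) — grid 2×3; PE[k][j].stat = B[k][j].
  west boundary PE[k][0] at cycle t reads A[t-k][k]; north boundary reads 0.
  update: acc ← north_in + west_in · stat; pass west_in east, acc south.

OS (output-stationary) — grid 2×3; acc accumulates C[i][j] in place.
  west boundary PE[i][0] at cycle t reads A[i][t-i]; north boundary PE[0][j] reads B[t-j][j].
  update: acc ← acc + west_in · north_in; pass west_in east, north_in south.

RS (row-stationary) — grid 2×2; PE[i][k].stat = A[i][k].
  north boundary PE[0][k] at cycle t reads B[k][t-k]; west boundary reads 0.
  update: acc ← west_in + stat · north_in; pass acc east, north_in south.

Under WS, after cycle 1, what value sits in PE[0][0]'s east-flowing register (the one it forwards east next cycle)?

register = 5

WS (2×3). Following PE[0][0] plus its west/north inputs:
  t=0 PE[0][0]: acc=16 h=8 v=16
  t=1 PE[0][0]: acc=10 h=5 v=10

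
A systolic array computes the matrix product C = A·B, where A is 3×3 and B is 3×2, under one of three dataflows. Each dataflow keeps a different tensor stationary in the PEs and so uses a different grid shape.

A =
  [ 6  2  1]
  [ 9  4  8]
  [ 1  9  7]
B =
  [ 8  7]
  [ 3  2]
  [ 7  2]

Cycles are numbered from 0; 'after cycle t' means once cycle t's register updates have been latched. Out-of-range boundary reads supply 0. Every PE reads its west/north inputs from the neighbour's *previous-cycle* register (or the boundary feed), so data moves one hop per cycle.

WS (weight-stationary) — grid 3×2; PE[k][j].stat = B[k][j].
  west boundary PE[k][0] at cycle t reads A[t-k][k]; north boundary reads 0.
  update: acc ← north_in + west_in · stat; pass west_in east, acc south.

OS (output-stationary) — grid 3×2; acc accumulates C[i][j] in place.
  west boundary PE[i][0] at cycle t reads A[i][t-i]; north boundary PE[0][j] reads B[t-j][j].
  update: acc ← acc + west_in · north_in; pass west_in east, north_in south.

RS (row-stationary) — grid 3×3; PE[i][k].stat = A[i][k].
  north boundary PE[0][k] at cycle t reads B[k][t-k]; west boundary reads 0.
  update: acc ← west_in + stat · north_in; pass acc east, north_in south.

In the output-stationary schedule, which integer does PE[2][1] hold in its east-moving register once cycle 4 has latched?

register = 9

OS 3×2: PE[2][1] cycle-by-cycle (with neighbour feeds):
  cycle 0: PE[1][1] → acc 0, east 0, south 0
  cycle 0: PE[2][0] → acc 0, east 0, south 0
  cycle 0: PE[2][1] → acc 0, east 0, south 0
  cycle 1: PE[1][1] → acc 0, east 0, south 0
  cycle 1: PE[2][0] → acc 0, east 0, south 0
  cycle 1: PE[2][1] → acc 0, east 0, south 0
  cycle 2: PE[1][1] → acc 63, east 9, south 7
  cycle 2: PE[2][0] → acc 8, east 1, south 8
  cycle 2: PE[2][1] → acc 0, east 0, south 0
  cycle 3: PE[1][1] → acc 71, east 4, south 2
  cycle 3: PE[2][0] → acc 35, east 9, south 3
  cycle 3: PE[2][1] → acc 7, east 1, south 7
  cycle 4: PE[1][1] → acc 87, east 8, south 2
  cycle 4: PE[2][0] → acc 84, east 7, south 7
  cycle 4: PE[2][1] → acc 25, east 9, south 2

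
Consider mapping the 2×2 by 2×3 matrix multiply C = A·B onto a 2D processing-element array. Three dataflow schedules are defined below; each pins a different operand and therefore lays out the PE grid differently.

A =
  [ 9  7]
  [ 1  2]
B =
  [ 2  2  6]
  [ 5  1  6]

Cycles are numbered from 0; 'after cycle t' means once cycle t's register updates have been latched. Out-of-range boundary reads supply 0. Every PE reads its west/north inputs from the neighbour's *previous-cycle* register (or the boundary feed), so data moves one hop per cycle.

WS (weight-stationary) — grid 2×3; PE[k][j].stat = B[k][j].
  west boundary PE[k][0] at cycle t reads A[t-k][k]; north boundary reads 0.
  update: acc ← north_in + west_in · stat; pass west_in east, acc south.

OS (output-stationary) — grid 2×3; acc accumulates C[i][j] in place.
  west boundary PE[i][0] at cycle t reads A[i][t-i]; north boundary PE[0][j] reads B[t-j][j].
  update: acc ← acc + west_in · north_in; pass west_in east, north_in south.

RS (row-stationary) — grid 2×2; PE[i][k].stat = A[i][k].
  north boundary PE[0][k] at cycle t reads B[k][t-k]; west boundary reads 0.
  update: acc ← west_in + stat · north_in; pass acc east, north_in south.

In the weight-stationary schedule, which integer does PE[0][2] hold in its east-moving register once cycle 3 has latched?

register = 1

WS on a 2×3 grid — tracing PE[0][2] and its feeders:
  cycle 0: PE[0][1] → acc 0, east 0, south 0
  cycle 0: PE[0][2] → acc 0, east 0, south 0
  cycle 1: PE[0][1] → acc 18, east 9, south 18
  cycle 1: PE[0][2] → acc 0, east 0, south 0
  cycle 2: PE[0][1] → acc 2, east 1, south 2
  cycle 2: PE[0][2] → acc 54, east 9, south 54
  cycle 3: PE[0][1] → acc 0, east 0, south 0
  cycle 3: PE[0][2] → acc 6, east 1, south 6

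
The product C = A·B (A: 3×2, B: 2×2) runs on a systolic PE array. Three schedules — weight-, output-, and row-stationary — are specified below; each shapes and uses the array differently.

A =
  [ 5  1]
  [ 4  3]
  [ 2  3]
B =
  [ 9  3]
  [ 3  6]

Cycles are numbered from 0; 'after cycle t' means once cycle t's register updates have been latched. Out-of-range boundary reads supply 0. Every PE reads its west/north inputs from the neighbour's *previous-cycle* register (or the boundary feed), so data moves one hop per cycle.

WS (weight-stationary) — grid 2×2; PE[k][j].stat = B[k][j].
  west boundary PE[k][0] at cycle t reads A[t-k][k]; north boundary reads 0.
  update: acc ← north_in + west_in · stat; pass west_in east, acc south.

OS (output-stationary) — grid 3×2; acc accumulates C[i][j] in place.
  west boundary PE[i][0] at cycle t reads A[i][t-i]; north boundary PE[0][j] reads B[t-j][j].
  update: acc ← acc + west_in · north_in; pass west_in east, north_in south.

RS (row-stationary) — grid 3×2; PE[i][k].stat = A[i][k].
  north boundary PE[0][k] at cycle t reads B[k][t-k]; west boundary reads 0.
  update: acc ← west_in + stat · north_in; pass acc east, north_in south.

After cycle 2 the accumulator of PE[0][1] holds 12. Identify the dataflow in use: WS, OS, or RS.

WS (2×2 grid), PE[0][1]:
  @0  [0,1]  acc 0  |  →0  ↓0
  @1  [0,1]  acc 15  |  →5  ↓15
  @2  [0,1]  acc 12  |  →4  ↓12
OS (3×2 grid), PE[0][1]:
  @0  [0,1]  acc 0  |  →0  ↓0
  @1  [0,1]  acc 15  |  →5  ↓3
  @2  [0,1]  acc 21  |  →1  ↓6
RS (3×2 grid), PE[0][1]:
  @0  [0,1]  acc 0  |  →0  ↓0
  @1  [0,1]  acc 48  |  →48  ↓3
  @2  [0,1]  acc 21  |  →21  ↓6

dataflow = WS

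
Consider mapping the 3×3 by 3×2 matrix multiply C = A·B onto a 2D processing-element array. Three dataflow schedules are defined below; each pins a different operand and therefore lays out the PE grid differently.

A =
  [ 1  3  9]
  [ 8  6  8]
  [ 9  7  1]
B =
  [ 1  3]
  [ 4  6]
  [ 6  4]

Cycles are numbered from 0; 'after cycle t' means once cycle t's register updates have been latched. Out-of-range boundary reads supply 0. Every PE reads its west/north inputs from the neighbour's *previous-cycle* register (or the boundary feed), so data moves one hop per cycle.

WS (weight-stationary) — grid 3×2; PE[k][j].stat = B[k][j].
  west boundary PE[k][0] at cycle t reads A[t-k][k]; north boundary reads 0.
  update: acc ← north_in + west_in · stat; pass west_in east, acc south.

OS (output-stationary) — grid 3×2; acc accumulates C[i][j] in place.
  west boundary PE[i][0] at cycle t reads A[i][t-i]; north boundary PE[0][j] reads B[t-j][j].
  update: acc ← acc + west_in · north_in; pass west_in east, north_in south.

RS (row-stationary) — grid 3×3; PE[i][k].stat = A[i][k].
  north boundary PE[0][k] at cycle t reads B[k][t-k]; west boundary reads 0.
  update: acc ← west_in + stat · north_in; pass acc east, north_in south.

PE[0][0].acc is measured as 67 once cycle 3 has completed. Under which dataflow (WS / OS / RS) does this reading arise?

dataflow = OS

WS [3×2] PE[0][0] across cycles:
  [0] (0,0) acc=1 (h:1 v:1)
  [1] (0,0) acc=8 (h:8 v:8)
  [2] (0,0) acc=9 (h:9 v:9)
  [3] (0,0) acc=0 (h:0 v:0)
OS [3×2] PE[0][0] across cycles:
  [0] (0,0) acc=1 (h:1 v:1)
  [1] (0,0) acc=13 (h:3 v:4)
  [2] (0,0) acc=67 (h:9 v:6)
  [3] (0,0) acc=67 (h:0 v:0)
RS [3×3] PE[0][0] across cycles:
  [0] (0,0) acc=1 (h:1 v:1)
  [1] (0,0) acc=3 (h:3 v:3)
  [2] (0,0) acc=0 (h:0 v:0)
  [3] (0,0) acc=0 (h:0 v:0)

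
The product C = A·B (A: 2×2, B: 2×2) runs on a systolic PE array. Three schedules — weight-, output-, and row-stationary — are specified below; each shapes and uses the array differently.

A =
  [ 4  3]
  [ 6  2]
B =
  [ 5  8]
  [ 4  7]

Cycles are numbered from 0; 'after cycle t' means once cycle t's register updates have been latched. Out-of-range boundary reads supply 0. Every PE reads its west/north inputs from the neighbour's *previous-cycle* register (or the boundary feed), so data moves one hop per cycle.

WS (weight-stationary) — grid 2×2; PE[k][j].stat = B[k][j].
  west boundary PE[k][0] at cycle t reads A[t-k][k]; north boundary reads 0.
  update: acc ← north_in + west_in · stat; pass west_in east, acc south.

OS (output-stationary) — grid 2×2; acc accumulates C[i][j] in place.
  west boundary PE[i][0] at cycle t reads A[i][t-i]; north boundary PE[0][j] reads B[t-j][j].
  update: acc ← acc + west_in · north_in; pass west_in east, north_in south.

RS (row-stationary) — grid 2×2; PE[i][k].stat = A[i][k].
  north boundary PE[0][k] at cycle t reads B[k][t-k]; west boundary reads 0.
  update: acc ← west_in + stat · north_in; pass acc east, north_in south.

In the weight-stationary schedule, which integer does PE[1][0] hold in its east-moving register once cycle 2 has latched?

WS 2×2: PE[1][0] cycle-by-cycle (with neighbour feeds):
  c0 r0c0: 20 / 4 / 20
  c0 r1c0: 0 / 0 / 0
  c1 r0c0: 30 / 6 / 30
  c1 r1c0: 32 / 3 / 32
  c2 r0c0: 0 / 0 / 0
  c2 r1c0: 38 / 2 / 38

register = 2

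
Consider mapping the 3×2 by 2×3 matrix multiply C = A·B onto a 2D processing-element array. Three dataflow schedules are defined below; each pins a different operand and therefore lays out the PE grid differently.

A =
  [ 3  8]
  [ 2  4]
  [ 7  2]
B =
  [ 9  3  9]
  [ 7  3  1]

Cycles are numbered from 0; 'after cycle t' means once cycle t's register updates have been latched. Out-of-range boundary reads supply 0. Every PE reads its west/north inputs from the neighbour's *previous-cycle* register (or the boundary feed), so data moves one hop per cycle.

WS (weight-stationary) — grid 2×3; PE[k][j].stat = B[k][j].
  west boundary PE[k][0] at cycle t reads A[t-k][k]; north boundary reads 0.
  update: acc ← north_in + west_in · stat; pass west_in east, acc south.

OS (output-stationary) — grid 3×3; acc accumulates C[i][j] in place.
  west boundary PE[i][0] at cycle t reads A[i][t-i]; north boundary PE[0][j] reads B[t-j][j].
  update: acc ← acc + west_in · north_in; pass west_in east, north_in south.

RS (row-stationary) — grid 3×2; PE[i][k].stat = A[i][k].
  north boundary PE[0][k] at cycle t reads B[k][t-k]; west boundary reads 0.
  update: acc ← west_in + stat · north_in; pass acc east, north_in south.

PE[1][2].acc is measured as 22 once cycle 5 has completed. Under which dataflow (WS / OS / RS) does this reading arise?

dataflow = OS

Under WS (2×3), PE[1][2]:
  c0 r1c2: 0 / 0 / 0
  c1 r1c2: 0 / 0 / 0
  c2 r1c2: 0 / 0 / 0
  c3 r1c2: 35 / 8 / 35
  c4 r1c2: 22 / 4 / 22
  c5 r1c2: 65 / 2 / 65
Under OS (3×3), PE[1][2]:
  c0 r1c2: 0 / 0 / 0
  c1 r1c2: 0 / 0 / 0
  c2 r1c2: 0 / 0 / 0
  c3 r1c2: 18 / 2 / 9
  c4 r1c2: 22 / 4 / 1
  c5 r1c2: 22 / 0 / 0
— RS: 3×2 array has no PE[1][2].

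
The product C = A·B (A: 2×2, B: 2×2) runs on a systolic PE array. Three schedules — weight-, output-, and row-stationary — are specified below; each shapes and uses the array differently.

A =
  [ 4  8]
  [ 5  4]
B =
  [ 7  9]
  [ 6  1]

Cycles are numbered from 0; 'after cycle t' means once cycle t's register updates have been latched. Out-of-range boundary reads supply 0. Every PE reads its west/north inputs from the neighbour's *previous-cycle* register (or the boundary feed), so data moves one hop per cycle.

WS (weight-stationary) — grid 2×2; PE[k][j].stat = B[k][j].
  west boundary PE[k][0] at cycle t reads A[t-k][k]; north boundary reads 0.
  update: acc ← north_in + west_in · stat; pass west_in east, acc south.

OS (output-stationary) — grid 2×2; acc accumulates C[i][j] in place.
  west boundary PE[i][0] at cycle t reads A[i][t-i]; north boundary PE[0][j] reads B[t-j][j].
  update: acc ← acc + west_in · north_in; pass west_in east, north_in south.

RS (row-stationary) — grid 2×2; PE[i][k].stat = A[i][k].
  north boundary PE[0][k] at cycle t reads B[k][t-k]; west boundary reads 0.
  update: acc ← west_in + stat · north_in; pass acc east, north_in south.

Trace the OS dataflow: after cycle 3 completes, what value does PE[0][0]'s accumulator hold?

PE[0][0].acc = 76

Tracing OS — 2×2 array, target PE[0][0]:
  t=0 PE[0][0]: acc=28 h=4 v=7
  t=1 PE[0][0]: acc=76 h=8 v=6
  t=2 PE[0][0]: acc=76 h=0 v=0
  t=3 PE[0][0]: acc=76 h=0 v=0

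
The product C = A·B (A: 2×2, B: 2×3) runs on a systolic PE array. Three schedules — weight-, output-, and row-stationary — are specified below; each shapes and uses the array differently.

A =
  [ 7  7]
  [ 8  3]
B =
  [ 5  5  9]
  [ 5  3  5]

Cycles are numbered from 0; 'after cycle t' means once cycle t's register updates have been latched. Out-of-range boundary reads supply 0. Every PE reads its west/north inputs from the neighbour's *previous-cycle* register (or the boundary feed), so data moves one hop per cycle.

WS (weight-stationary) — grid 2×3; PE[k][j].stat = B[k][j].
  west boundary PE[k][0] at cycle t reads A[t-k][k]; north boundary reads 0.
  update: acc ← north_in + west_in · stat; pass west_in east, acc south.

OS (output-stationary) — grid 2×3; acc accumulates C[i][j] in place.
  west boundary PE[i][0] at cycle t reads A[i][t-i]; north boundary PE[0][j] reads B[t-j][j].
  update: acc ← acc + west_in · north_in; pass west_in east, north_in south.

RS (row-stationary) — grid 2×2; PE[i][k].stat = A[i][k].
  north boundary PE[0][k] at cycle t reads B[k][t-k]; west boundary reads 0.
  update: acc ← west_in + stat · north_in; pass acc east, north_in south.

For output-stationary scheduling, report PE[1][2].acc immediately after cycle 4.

OS on a 2×3 grid — tracing PE[1][2] and its feeders:
  @0  [0,2]  acc 0  |  →0  ↓0
  @0  [1,1]  acc 0  |  →0  ↓0
  @0  [1,2]  acc 0  |  →0  ↓0
  @1  [0,2]  acc 0  |  →0  ↓0
  @1  [1,1]  acc 0  |  →0  ↓0
  @1  [1,2]  acc 0  |  →0  ↓0
  @2  [0,2]  acc 63  |  →7  ↓9
  @2  [1,1]  acc 40  |  →8  ↓5
  @2  [1,2]  acc 0  |  →0  ↓0
  @3  [0,2]  acc 98  |  →7  ↓5
  @3  [1,1]  acc 49  |  →3  ↓3
  @3  [1,2]  acc 72  |  →8  ↓9
  @4  [0,2]  acc 98  |  →0  ↓0
  @4  [1,1]  acc 49  |  →0  ↓0
  @4  [1,2]  acc 87  |  →3  ↓5

PE[1][2].acc = 87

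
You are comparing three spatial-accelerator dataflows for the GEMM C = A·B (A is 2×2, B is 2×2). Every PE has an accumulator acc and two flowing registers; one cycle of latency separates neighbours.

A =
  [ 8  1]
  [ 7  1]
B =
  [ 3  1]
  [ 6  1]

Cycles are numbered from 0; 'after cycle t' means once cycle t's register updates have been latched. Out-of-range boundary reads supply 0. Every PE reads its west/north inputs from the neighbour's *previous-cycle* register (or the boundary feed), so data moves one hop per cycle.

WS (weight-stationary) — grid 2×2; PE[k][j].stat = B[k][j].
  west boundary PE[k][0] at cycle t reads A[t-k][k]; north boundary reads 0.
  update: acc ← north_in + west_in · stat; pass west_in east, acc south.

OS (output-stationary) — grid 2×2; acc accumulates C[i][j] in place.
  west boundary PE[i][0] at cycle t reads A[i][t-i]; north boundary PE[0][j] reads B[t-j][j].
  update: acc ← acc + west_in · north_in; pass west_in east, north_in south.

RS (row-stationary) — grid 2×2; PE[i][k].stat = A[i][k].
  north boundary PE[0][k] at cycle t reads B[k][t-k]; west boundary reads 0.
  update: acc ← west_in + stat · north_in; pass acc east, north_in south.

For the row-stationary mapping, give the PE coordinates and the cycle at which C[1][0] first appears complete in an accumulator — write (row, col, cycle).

(row, col, cycle) = (1, 1, 2)

RS — PE[1][1] is where C[1][0] collects:
  0: (1,1).acc=0  regs=<0,0>
  1: (1,1).acc=0  regs=<0,0>
  2: (1,1).acc=27  regs=<27,6>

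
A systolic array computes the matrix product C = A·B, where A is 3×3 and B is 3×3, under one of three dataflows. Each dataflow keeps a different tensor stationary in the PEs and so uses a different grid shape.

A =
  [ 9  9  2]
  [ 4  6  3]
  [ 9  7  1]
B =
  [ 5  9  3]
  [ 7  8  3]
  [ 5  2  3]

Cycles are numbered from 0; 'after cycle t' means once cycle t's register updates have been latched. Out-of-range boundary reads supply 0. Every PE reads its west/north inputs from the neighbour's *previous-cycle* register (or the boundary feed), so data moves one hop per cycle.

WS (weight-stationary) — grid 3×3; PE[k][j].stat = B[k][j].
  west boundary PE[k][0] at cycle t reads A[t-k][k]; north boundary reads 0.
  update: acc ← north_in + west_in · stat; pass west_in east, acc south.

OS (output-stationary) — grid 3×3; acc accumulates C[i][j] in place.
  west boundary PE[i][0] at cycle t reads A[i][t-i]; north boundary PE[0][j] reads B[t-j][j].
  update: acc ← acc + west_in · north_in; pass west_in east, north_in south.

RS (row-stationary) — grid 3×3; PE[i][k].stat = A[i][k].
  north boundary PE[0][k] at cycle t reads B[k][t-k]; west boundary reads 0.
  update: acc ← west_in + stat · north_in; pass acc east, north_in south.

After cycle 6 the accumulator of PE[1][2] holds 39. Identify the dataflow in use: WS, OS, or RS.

WS (3×3 grid), PE[1][2]:
  c0 r1c2: 0 / 0 / 0
  c1 r1c2: 0 / 0 / 0
  c2 r1c2: 0 / 0 / 0
  c3 r1c2: 54 / 9 / 54
  c4 r1c2: 30 / 6 / 30
  c5 r1c2: 48 / 7 / 48
  c6 r1c2: 0 / 0 / 0
OS (3×3 grid), PE[1][2]:
  c0 r1c2: 0 / 0 / 0
  c1 r1c2: 0 / 0 / 0
  c2 r1c2: 0 / 0 / 0
  c3 r1c2: 12 / 4 / 3
  c4 r1c2: 30 / 6 / 3
  c5 r1c2: 39 / 3 / 3
  c6 r1c2: 39 / 0 / 0
RS (3×3 grid), PE[1][2]:
  c0 r1c2: 0 / 0 / 0
  c1 r1c2: 0 / 0 / 0
  c2 r1c2: 0 / 0 / 0
  c3 r1c2: 77 / 77 / 5
  c4 r1c2: 90 / 90 / 2
  c5 r1c2: 39 / 39 / 3
  c6 r1c2: 0 / 0 / 0

dataflow = OS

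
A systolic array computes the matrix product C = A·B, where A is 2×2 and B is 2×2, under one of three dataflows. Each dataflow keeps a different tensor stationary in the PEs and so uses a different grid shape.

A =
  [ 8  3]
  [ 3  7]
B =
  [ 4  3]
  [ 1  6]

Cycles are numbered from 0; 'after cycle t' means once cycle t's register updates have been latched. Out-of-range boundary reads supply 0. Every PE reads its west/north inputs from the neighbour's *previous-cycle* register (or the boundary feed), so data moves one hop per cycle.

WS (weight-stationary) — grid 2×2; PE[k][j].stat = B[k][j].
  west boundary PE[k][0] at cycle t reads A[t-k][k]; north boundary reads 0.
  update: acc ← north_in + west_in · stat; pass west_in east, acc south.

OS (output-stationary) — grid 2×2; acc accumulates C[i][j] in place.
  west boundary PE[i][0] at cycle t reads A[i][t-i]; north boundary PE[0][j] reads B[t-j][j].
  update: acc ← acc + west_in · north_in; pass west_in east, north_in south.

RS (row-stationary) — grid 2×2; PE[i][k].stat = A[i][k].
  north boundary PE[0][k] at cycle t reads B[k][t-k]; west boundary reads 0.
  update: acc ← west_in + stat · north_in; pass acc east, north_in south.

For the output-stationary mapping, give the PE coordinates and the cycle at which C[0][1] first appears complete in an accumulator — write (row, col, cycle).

OS — PE[0][1] is where C[0][1] collects:
  cycle 0: PE[0][1] → acc 0, east 0, south 0
  cycle 1: PE[0][1] → acc 24, east 8, south 3
  cycle 2: PE[0][1] → acc 42, east 3, south 6

(row, col, cycle) = (0, 1, 2)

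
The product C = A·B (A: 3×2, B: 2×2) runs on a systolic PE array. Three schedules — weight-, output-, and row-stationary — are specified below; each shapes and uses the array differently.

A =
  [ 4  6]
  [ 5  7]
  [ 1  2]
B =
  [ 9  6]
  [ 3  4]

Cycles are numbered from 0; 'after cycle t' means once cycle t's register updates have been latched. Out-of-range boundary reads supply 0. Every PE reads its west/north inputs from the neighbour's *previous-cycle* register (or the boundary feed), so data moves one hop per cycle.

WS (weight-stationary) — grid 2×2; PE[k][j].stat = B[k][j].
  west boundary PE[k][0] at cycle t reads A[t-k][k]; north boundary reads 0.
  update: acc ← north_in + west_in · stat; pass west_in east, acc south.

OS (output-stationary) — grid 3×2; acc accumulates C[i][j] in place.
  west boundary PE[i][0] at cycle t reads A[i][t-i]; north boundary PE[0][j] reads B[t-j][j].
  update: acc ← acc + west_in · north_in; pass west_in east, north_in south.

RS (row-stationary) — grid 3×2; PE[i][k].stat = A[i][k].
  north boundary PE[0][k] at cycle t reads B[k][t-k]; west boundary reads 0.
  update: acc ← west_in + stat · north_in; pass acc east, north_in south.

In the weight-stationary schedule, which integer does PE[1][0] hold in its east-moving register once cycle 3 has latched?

Tracing WS — 2×2 array, target PE[1][0]:
  c0 r0c0: 36 / 4 / 36
  c0 r1c0: 0 / 0 / 0
  c1 r0c0: 45 / 5 / 45
  c1 r1c0: 54 / 6 / 54
  c2 r0c0: 9 / 1 / 9
  c2 r1c0: 66 / 7 / 66
  c3 r0c0: 0 / 0 / 0
  c3 r1c0: 15 / 2 / 15

register = 2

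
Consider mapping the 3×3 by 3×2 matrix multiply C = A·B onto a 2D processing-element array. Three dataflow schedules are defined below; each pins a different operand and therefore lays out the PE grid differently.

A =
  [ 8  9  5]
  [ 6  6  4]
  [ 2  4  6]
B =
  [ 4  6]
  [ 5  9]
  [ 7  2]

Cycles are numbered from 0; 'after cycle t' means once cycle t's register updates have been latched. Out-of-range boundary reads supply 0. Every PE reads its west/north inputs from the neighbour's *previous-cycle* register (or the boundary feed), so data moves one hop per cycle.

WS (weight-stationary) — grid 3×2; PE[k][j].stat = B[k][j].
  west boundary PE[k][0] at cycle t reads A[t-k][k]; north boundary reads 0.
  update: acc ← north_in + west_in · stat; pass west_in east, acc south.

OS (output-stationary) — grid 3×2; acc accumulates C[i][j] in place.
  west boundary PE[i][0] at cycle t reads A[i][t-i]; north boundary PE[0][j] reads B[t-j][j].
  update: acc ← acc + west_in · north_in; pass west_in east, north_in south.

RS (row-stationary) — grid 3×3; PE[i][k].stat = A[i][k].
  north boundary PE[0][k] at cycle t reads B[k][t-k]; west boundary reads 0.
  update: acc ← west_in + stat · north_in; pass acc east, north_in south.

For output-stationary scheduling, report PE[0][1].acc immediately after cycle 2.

OS on a 3×2 grid — tracing PE[0][1] and its feeders:
  c0 r0c0: 32 / 8 / 4
  c0 r0c1: 0 / 0 / 0
  c1 r0c0: 77 / 9 / 5
  c1 r0c1: 48 / 8 / 6
  c2 r0c0: 112 / 5 / 7
  c2 r0c1: 129 / 9 / 9

PE[0][1].acc = 129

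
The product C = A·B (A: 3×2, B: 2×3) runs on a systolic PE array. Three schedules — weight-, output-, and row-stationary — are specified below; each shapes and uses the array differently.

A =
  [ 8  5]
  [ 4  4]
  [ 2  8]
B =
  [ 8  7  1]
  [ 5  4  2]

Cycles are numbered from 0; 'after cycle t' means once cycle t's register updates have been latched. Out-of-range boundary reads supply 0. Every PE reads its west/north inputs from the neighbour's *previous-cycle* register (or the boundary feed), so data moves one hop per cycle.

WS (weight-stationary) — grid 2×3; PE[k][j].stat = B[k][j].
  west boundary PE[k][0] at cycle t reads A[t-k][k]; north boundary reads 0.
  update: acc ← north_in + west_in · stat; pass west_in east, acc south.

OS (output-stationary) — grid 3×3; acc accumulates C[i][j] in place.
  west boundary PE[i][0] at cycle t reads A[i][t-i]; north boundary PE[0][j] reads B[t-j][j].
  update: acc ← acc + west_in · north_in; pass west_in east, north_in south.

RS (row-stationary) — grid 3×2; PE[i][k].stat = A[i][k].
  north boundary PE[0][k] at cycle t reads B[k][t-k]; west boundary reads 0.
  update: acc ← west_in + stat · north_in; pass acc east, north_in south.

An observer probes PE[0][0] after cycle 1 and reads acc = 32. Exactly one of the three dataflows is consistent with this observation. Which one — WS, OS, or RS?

dataflow = WS

WS [2×3] PE[0][0] across cycles:
  0: (0,0).acc=64  regs=<8,64>
  1: (0,0).acc=32  regs=<4,32>
OS [3×3] PE[0][0] across cycles:
  0: (0,0).acc=64  regs=<8,8>
  1: (0,0).acc=89  regs=<5,5>
RS [3×2] PE[0][0] across cycles:
  0: (0,0).acc=64  regs=<64,8>
  1: (0,0).acc=56  regs=<56,7>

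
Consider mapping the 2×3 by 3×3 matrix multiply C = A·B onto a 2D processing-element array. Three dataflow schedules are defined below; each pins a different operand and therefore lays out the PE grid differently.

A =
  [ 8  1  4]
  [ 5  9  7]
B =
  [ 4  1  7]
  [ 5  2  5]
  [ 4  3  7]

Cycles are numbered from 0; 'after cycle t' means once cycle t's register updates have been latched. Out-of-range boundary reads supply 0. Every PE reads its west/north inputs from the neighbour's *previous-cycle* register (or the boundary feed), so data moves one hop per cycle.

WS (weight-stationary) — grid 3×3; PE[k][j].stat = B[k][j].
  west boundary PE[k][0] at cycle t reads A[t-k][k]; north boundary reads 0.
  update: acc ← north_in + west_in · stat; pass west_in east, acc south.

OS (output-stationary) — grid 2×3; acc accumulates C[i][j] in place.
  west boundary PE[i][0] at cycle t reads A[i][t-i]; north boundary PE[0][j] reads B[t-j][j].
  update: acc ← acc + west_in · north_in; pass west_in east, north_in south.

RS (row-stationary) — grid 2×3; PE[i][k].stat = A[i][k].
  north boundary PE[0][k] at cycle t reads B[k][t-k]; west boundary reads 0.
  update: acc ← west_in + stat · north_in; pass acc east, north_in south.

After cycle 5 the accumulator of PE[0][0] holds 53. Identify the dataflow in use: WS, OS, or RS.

dataflow = OS

WS (3×3 grid), PE[0][0]:
  t=0 PE[0][0]: acc=32 h=8 v=32
  t=1 PE[0][0]: acc=20 h=5 v=20
  t=2 PE[0][0]: acc=0 h=0 v=0
  t=3 PE[0][0]: acc=0 h=0 v=0
  t=4 PE[0][0]: acc=0 h=0 v=0
  t=5 PE[0][0]: acc=0 h=0 v=0
OS (2×3 grid), PE[0][0]:
  t=0 PE[0][0]: acc=32 h=8 v=4
  t=1 PE[0][0]: acc=37 h=1 v=5
  t=2 PE[0][0]: acc=53 h=4 v=4
  t=3 PE[0][0]: acc=53 h=0 v=0
  t=4 PE[0][0]: acc=53 h=0 v=0
  t=5 PE[0][0]: acc=53 h=0 v=0
RS (2×3 grid), PE[0][0]:
  t=0 PE[0][0]: acc=32 h=32 v=4
  t=1 PE[0][0]: acc=8 h=8 v=1
  t=2 PE[0][0]: acc=56 h=56 v=7
  t=3 PE[0][0]: acc=0 h=0 v=0
  t=4 PE[0][0]: acc=0 h=0 v=0
  t=5 PE[0][0]: acc=0 h=0 v=0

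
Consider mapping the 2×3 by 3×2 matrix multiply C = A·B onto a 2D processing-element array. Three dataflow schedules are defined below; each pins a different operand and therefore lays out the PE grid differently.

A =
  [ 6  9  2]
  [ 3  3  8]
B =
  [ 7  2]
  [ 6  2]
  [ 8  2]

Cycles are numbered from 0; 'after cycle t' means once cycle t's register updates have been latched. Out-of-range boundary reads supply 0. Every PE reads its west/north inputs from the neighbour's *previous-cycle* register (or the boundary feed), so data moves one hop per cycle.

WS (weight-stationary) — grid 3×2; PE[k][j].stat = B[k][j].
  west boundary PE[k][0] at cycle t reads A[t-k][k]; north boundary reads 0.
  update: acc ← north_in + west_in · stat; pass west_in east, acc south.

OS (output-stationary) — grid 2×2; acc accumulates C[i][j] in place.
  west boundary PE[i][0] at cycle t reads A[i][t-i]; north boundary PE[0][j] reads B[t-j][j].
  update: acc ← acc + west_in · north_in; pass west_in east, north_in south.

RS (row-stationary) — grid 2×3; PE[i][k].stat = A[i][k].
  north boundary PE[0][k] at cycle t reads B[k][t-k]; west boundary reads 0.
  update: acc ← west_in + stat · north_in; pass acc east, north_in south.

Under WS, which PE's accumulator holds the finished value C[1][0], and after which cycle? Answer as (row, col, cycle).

Under WS, C[1][0] lands at PE[2][0]:
  cycle 0: PE[2][0] → acc 0, east 0, south 0
  cycle 1: PE[2][0] → acc 0, east 0, south 0
  cycle 2: PE[2][0] → acc 112, east 2, south 112
  cycle 3: PE[2][0] → acc 103, east 8, south 103

(row, col, cycle) = (2, 0, 3)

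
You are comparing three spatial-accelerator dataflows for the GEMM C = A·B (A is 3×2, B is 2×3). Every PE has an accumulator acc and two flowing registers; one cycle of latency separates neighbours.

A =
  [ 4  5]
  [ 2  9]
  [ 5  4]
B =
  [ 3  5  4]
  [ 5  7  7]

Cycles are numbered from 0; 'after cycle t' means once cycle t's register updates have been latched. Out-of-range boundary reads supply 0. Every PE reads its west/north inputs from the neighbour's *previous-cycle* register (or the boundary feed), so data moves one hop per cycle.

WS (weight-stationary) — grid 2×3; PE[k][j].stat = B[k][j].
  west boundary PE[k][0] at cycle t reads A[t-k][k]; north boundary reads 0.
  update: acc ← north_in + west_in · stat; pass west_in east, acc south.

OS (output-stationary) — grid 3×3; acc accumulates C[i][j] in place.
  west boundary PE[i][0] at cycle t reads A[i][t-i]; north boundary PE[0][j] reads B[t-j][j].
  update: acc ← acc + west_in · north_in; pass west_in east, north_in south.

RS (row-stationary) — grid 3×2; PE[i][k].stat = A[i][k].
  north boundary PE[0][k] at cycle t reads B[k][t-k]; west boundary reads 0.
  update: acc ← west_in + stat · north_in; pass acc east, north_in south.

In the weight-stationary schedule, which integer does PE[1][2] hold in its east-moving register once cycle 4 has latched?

WS (2×3). Following PE[1][2] plus its west/north inputs:
  step 0 · PE0,2: acc=0; fwd→0 fwd↓0
  step 0 · PE1,1: acc=0; fwd→0 fwd↓0
  step 0 · PE1,2: acc=0; fwd→0 fwd↓0
  step 1 · PE0,2: acc=0; fwd→0 fwd↓0
  step 1 · PE1,1: acc=0; fwd→0 fwd↓0
  step 1 · PE1,2: acc=0; fwd→0 fwd↓0
  step 2 · PE0,2: acc=16; fwd→4 fwd↓16
  step 2 · PE1,1: acc=55; fwd→5 fwd↓55
  step 2 · PE1,2: acc=0; fwd→0 fwd↓0
  step 3 · PE0,2: acc=8; fwd→2 fwd↓8
  step 3 · PE1,1: acc=73; fwd→9 fwd↓73
  step 3 · PE1,2: acc=51; fwd→5 fwd↓51
  step 4 · PE0,2: acc=20; fwd→5 fwd↓20
  step 4 · PE1,1: acc=53; fwd→4 fwd↓53
  step 4 · PE1,2: acc=71; fwd→9 fwd↓71

register = 9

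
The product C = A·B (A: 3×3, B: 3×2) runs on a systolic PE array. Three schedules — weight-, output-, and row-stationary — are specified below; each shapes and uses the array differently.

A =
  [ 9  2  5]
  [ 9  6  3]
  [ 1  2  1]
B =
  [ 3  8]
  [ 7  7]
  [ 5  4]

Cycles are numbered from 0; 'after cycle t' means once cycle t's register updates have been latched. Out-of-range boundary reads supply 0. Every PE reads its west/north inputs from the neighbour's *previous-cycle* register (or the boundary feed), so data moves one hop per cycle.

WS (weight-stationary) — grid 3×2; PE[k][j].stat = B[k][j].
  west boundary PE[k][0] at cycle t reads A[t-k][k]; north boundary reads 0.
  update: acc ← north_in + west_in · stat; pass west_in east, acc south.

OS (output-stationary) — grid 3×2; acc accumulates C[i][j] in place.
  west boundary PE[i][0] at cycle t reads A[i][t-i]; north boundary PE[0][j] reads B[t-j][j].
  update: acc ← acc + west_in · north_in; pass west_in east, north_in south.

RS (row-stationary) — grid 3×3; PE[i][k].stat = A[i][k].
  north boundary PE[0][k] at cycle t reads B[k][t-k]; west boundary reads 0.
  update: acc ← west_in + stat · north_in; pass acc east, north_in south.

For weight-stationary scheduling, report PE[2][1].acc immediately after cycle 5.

WS 3×2: PE[2][1] cycle-by-cycle (with neighbour feeds):
  0: (1,1).acc=0  regs=<0,0>
  0: (2,0).acc=0  regs=<0,0>
  0: (2,1).acc=0  regs=<0,0>
  1: (1,1).acc=0  regs=<0,0>
  1: (2,0).acc=0  regs=<0,0>
  1: (2,1).acc=0  regs=<0,0>
  2: (1,1).acc=86  regs=<2,86>
  2: (2,0).acc=66  regs=<5,66>
  2: (2,1).acc=0  regs=<0,0>
  3: (1,1).acc=114  regs=<6,114>
  3: (2,0).acc=84  regs=<3,84>
  3: (2,1).acc=106  regs=<5,106>
  4: (1,1).acc=22  regs=<2,22>
  4: (2,0).acc=22  regs=<1,22>
  4: (2,1).acc=126  regs=<3,126>
  5: (1,1).acc=0  regs=<0,0>
  5: (2,0).acc=0  regs=<0,0>
  5: (2,1).acc=26  regs=<1,26>

PE[2][1].acc = 26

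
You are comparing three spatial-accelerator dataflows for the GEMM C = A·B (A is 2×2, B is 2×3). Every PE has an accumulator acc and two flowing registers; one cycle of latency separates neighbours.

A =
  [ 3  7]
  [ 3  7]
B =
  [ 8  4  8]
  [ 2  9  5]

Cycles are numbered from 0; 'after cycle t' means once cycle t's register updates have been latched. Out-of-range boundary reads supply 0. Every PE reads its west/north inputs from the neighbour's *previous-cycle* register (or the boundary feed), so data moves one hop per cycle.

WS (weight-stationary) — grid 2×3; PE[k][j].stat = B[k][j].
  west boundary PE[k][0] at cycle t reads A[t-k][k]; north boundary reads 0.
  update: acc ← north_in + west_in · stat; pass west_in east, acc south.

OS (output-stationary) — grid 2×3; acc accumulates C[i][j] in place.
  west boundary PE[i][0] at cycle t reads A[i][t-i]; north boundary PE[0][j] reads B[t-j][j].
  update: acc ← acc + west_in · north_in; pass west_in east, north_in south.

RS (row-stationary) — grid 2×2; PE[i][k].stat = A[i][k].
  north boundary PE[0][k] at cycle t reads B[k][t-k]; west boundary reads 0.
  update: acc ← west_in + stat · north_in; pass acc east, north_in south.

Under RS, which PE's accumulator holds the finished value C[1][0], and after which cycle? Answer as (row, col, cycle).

RS: C[1][0] accumulates in PE[1][1]:
  after 0 — PE[1][1] acc=0, pass-E 0, pass-S 0
  after 1 — PE[1][1] acc=0, pass-E 0, pass-S 0
  after 2 — PE[1][1] acc=38, pass-E 38, pass-S 2

(row, col, cycle) = (1, 1, 2)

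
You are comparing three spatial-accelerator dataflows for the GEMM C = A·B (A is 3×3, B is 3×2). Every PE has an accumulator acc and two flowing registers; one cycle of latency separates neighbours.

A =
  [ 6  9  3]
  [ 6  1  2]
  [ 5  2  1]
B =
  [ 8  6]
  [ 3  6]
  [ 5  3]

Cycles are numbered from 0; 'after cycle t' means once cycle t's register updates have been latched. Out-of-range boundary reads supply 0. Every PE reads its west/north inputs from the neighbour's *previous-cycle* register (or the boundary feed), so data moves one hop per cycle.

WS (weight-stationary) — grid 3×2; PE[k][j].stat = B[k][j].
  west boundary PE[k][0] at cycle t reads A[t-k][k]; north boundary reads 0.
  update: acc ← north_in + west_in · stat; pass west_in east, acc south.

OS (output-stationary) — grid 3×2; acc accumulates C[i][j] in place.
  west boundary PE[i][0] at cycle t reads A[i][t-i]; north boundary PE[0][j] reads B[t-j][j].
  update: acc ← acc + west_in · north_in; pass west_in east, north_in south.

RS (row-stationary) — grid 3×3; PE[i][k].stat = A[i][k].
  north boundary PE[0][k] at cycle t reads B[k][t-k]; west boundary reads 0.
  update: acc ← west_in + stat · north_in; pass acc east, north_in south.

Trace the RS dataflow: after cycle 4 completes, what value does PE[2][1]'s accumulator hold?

PE[2][1].acc = 42

Tracing RS — 3×3 array, target PE[2][1]:
  after 0 — PE[1][1] acc=0, pass-E 0, pass-S 0
  after 0 — PE[2][0] acc=0, pass-E 0, pass-S 0
  after 0 — PE[2][1] acc=0, pass-E 0, pass-S 0
  after 1 — PE[1][1] acc=0, pass-E 0, pass-S 0
  after 1 — PE[2][0] acc=0, pass-E 0, pass-S 0
  after 1 — PE[2][1] acc=0, pass-E 0, pass-S 0
  after 2 — PE[1][1] acc=51, pass-E 51, pass-S 3
  after 2 — PE[2][0] acc=40, pass-E 40, pass-S 8
  after 2 — PE[2][1] acc=0, pass-E 0, pass-S 0
  after 3 — PE[1][1] acc=42, pass-E 42, pass-S 6
  after 3 — PE[2][0] acc=30, pass-E 30, pass-S 6
  after 3 — PE[2][1] acc=46, pass-E 46, pass-S 3
  after 4 — PE[1][1] acc=0, pass-E 0, pass-S 0
  after 4 — PE[2][0] acc=0, pass-E 0, pass-S 0
  after 4 — PE[2][1] acc=42, pass-E 42, pass-S 6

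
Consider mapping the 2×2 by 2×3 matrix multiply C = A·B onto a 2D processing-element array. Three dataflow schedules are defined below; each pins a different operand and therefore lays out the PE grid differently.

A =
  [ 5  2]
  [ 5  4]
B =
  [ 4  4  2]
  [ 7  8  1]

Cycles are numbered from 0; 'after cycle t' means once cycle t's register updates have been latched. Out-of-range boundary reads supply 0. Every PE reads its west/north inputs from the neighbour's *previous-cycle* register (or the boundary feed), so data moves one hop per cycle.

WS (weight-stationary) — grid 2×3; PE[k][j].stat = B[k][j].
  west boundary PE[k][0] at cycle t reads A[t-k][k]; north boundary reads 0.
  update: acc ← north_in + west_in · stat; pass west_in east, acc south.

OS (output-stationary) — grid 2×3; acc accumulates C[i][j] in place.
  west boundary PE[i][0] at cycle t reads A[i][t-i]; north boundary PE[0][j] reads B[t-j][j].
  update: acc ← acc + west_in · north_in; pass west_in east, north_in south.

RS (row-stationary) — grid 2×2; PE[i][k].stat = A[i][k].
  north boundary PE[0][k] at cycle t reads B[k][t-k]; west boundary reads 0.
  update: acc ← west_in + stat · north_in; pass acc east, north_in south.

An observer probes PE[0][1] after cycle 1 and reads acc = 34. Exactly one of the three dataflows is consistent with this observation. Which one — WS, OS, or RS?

WS [2×3] PE[0][1] across cycles:
  [0] (0,1) acc=0 (h:0 v:0)
  [1] (0,1) acc=20 (h:5 v:20)
OS [2×3] PE[0][1] across cycles:
  [0] (0,1) acc=0 (h:0 v:0)
  [1] (0,1) acc=20 (h:5 v:4)
RS [2×2] PE[0][1] across cycles:
  [0] (0,1) acc=0 (h:0 v:0)
  [1] (0,1) acc=34 (h:34 v:7)

dataflow = RS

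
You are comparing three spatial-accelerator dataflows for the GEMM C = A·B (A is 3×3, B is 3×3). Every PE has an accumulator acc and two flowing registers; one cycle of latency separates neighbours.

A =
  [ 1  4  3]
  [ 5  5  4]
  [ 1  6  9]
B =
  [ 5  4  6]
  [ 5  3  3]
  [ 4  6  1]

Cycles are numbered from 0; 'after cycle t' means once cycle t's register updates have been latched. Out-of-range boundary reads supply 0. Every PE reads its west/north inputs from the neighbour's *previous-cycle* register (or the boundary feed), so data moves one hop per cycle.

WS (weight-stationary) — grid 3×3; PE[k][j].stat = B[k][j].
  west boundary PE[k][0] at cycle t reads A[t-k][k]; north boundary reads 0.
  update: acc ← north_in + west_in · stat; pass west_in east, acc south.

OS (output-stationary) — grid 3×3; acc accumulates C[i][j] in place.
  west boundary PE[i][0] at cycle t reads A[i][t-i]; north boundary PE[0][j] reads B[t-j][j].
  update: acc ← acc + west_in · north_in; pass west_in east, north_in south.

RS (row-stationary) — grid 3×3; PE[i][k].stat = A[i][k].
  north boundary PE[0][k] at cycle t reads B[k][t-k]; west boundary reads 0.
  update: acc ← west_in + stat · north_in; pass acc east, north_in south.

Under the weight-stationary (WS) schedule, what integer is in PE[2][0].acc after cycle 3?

PE[2][0].acc = 66

WS (3×3). Following PE[2][0] plus its west/north inputs:
  c0 r1c0: 0 / 0 / 0
  c0 r2c0: 0 / 0 / 0
  c1 r1c0: 25 / 4 / 25
  c1 r2c0: 0 / 0 / 0
  c2 r1c0: 50 / 5 / 50
  c2 r2c0: 37 / 3 / 37
  c3 r1c0: 35 / 6 / 35
  c3 r2c0: 66 / 4 / 66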